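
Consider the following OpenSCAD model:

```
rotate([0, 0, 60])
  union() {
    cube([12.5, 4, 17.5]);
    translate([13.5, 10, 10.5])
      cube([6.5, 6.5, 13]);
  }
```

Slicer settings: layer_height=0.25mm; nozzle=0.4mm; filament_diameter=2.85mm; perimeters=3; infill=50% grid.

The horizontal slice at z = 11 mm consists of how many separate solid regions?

At z = 11 mm: the cube (footprint 12.5×4) is included at this height; the cube at (13.5, 10) (footprint 6.5×6.5) is included at this height; Combining (union): the 2 present regions are separate (no shared area or edge), so areas and boundary lengths simply add and each stays a separate island — 2 connected regions; (rotated 60° about Z; rotation is an isometry so areas/perimeters/island counts are preserved). The result has 2 disconnected regions.

2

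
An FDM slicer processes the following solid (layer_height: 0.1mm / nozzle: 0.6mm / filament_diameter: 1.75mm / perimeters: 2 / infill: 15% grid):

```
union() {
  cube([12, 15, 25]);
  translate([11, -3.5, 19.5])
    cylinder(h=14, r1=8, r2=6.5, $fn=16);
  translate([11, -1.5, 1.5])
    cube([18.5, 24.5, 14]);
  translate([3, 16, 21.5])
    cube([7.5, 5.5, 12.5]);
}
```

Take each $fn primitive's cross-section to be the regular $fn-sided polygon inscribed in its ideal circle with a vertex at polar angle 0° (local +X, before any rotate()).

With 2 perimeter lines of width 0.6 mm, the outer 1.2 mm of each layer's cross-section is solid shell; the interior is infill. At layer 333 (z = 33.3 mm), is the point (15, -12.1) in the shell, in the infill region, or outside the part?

At z = 33.3 mm: the cube is absent (z outside [0, 25]); the cone at (11, -3.5) contributes a regular 16-gon of circumradius 6.521 (interpolated between r1=8 and r2=6.5 at t=0.986); the cube at (11, -1.5) is not intersected at this z (z outside [1.5, 15.5]); the 7.5×5.5 cube at (3, 16) contributes its full rectangle; Merging all regions: the 2 present regions are separate (no shared area or edge), so areas and boundary lengths simply add and each stays a separate island — 2 connected regions. Overall, the cross-section has 2 separate islands. The nearest boundary edge runs (15.61, -8.11)→(13.50, -9.53); distance from the point to it = 2.98 mm. The point is not inside any of the regions above, so it lies outside the cross-section (2.98 mm from the nearest boundary).

outside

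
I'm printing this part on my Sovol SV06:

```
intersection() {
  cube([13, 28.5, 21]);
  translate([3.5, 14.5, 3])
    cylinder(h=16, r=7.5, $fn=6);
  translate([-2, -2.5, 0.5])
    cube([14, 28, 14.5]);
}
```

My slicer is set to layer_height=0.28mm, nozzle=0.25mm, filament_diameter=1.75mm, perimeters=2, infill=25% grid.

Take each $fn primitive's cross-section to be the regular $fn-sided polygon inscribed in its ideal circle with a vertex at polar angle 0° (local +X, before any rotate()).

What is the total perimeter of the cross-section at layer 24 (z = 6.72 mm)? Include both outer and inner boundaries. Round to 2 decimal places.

42.49 mm

At z = 6.72 mm: the 13×28.5 cube contributes its full rectangle (perimeter 83.00 mm); the cylinder at (3.5, 14.5): section is a regular 6-gon, circumradius r=7.5 (perimeter = 2·6·7.500·sin(180°/6) = 45.00 mm); the cube at (-2, -2.5) is present — its section is the full 14×28 rectangle (perimeter 84.00 mm); Keeping only the common overlap: the r=7.5 cylinder at (3.5, 14.5) partially overlaps the 13×28.5 cube; clipping to the common part keeps 118.54 mm²; the running intersection lies inside the 14×28 cube at (-2, -2.5), so it is kept whole — boundary = 42.49 mm. Overall, the cross-section is a single solid region. Total boundary length (outer) = 42.49 mm.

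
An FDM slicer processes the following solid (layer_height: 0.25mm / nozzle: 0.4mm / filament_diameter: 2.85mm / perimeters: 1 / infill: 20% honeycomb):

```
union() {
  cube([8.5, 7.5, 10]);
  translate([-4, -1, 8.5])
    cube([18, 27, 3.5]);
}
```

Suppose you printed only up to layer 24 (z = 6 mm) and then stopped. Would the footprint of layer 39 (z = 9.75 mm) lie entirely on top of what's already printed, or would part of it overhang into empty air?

Compare the two slices. At z = 6: the cube (footprint 8.5×7.5) is included at this height (area 63.75 mm²); the cube at (-4, -1) is not intersected at this z (z outside [8.5, 12]); Combining (union): only the 8.5×7.5 cube is present, so the union is just that shape — area = 63.75 mm². At z = 9.75: the cube is present — its section is the full 8.5×7.5 rectangle (area 63.75 mm²); the cube at (-4, -1) is present — its section is the full 18×27 rectangle (area 486.00 mm²); Combining (union): the 8.5×7.5 cube lies entirely inside the 18×27 cube at (-4, -1), so the union is just the 18×27 cube at (-4, -1) — area = 486.00 mm². Checking containment: at z = 9.75 the cross-section extends beyond the z = 6 cross-section by about 422.25 mm².

part overhangs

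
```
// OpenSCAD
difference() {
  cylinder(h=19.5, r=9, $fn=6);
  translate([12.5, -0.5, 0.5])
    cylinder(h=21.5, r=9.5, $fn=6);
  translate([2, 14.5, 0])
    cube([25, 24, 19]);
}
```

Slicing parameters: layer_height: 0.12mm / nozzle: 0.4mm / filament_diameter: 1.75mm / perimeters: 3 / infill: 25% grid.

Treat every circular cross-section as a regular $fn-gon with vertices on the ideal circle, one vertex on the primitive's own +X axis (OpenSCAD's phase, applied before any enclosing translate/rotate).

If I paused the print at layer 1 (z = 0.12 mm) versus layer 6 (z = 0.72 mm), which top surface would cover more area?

layer 1 (z = 0.12 mm)

Layer 1 (z = 0.12): the r=9 cylinder gives a regular 6-gon of circumradius 9 (constant along its height) (area = (6/2)·9.000²·sin(360°/6) = 210.44 mm²); the cylinder at (12.5, -0.5) does not reach this height (z outside [0.5, 22]); the cube at (2, 14.5) (footprint 25×24) is included at this height (area 600.00 mm²); After the difference (first − rest): starting from the r=9 cylinder (210.44 mm²), the 25×24 cube at (2, 14.5) misses the remaining region (no effect) — area = 210.44 mm². So its area = 210.44 mm². Layer 6 (z = 0.72): the r=9 cylinder gives a regular 6-gon of circumradius 9 (constant along its height) (area = (6/2)·9.000²·sin(360°/6) = 210.44 mm²); the cylinder at (12.5, -0.5): section is a regular 6-gon, circumradius r=9.5 (area = (6/2)·9.500²·sin(360°/6) = 234.48 mm²); the cube at (2, 14.5) (footprint 25×24) is included at this height (area 600.00 mm²); Subtracting the remaining from the first: starting from the r=9 cylinder (210.44 mm²), the r=9.5 cylinder at (12.5, -0.5) partially overlaps it — only the 31.10 mm² overlap (of its 234.48 mm²) is removed, clipping the outline; the 25×24 cube at (2, 14.5) misses the remaining region (no effect) — area = 179.34 mm². So its area = 179.34 mm². Layer 1 is larger (210.44 vs 179.34 mm²).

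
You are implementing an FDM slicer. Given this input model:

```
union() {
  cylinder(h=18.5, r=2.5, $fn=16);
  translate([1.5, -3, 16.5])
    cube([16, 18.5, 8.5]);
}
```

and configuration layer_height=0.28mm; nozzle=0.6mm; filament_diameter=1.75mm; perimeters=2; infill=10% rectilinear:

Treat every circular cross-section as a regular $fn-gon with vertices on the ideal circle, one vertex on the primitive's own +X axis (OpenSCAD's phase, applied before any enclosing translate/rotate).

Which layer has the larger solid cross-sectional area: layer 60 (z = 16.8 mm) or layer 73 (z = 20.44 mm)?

Layer 60 (z = 16.8): the cylinder: section is a regular 16-gon, circumradius r=2.5 (area = (16/2)·2.500²·sin(360°/16) = 19.13 mm²); the cube at (1.5, -3) is present — its section is the full 16×18.5 rectangle (area 296.00 mm²); Taking the union: the regions partially overlap — summed areas 315.13 mm² minus the doubly-counted overlap 2.65 mm² gives 312.48 mm² — area = 312.48 mm². So its area = 312.48 mm². Layer 73 (z = 20.44): the cylinder is absent (z outside [0, 18.5]); the cube at (1.5, -3) is present — its section is the full 16×18.5 rectangle (area 296.00 mm²); Combining (union): only the 16×18.5 cube at (1.5, -3) is present, so the union is just that shape — area = 296.00 mm². So its area = 296.00 mm². Layer 60 is larger (312.48 vs 296.00 mm²).

layer 60 (z = 16.8 mm)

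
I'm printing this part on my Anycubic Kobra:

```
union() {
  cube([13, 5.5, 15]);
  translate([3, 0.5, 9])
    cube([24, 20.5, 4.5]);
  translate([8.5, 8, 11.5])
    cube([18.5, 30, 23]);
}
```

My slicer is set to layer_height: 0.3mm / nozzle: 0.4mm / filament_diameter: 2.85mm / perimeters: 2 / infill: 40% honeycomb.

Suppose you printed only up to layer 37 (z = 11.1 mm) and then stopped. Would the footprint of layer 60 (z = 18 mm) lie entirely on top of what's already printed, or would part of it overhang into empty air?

part overhangs

Compare the two slices. At z = 11.1: the 13×5.5 cube contributes its full rectangle (area 71.50 mm²); the cube at (3, 0.5) (footprint 24×20.5) is included at this height (area 492.00 mm²); the cube at (8.5, 8) is absent (z outside [11.5, 34.5]); Combining (union): the regions partially overlap — summed areas 563.50 mm² minus the doubly-counted overlap 50.00 mm² gives 513.50 mm² — area = 513.50 mm². At z = 18: the cube does not reach this height (z outside [0, 15]); the cube at (3, 0.5) does not reach this height (z outside [9, 13.5]); the cube at (8.5, 8) (footprint 18.5×30) is included at this height (area 555.00 mm²); Taking the union: only the 18.5×30 cube at (8.5, 8) is present, so the union is just that shape — area = 555.00 mm². Checking containment: at z = 18 the cross-section extends beyond the z = 11.1 cross-section by about 314.50 mm².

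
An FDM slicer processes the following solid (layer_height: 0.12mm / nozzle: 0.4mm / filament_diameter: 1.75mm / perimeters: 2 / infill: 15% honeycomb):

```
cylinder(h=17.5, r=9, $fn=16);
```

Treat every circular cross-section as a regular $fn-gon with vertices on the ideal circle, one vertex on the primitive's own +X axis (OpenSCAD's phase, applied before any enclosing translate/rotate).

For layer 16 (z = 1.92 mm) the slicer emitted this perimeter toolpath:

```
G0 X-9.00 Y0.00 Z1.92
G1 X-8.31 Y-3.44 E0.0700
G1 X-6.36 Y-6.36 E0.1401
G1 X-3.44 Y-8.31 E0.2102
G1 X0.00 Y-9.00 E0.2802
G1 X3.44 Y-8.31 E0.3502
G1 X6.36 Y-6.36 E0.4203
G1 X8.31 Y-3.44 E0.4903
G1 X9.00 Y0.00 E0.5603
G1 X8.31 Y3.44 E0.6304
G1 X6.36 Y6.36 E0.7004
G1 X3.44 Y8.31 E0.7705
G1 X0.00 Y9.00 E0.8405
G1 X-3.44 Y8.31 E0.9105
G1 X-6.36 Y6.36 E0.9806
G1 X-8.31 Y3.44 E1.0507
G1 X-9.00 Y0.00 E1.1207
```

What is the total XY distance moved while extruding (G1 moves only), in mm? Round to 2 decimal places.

56.16 mm

Sum the Euclidean lengths of each G1 segment: total = 56.16 mm.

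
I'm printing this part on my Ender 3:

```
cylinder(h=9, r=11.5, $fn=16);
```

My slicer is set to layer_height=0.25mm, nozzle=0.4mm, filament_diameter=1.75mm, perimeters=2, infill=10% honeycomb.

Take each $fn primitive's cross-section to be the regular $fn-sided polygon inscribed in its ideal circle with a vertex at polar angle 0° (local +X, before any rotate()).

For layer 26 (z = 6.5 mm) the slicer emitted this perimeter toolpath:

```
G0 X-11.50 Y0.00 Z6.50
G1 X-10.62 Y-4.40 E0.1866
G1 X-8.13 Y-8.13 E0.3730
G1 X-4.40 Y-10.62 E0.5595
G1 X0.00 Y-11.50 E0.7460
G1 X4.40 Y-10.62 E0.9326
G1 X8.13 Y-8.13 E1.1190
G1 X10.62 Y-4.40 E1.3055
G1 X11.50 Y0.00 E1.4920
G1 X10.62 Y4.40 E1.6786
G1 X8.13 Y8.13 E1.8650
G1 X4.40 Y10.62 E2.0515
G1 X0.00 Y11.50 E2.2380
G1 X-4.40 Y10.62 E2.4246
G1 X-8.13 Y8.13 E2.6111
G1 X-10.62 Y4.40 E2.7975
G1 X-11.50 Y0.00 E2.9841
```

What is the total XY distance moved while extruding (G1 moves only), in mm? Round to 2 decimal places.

Sum the Euclidean lengths of each G1 segment: total = 71.78 mm.

71.78 mm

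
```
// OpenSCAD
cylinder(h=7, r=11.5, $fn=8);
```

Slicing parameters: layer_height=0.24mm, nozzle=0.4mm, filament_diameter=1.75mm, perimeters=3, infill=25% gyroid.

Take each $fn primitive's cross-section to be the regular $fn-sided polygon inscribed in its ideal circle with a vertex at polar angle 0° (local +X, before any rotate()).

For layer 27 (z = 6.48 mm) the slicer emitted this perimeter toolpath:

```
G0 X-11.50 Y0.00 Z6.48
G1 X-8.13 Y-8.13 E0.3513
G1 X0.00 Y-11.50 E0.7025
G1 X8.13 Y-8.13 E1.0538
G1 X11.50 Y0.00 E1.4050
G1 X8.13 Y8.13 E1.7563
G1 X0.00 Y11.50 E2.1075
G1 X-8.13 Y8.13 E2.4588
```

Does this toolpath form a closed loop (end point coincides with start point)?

no

Start point (G0): (-11.50, 0.00). End point (last G1): the path does not return to the start — open.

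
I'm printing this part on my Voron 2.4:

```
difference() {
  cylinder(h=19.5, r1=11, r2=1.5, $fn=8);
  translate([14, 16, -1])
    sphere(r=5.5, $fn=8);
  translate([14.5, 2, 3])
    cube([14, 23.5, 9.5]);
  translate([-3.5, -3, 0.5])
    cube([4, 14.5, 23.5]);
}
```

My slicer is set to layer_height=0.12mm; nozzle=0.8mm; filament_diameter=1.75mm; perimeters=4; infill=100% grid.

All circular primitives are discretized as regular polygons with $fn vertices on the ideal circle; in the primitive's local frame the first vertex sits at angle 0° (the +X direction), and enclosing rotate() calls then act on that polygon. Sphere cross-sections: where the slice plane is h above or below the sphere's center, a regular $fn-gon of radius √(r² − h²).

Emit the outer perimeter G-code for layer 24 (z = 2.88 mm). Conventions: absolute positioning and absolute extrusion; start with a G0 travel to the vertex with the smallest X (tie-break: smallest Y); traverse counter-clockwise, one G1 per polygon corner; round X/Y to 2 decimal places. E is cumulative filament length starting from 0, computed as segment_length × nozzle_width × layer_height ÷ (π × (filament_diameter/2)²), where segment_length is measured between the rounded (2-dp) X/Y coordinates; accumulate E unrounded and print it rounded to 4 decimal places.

G0 X-9.60 Y0.00 Z2.88
G1 X-6.79 Y-6.79 E0.2933
G1 X0.00 Y-9.60 E0.5866
G1 X6.79 Y-6.79 E0.8799
G1 X9.60 Y0.00 E1.1732
G1 X6.79 Y6.79 E1.4665
G1 X0.50 Y9.39 E1.7381
G1 X0.50 Y-3.00 E2.2326
G1 X-3.50 Y-3.00 E2.3923
G1 X-3.50 Y8.15 E2.8373
G1 X-6.79 Y6.79 E2.9794
G1 X-9.60 Y0.00 E3.2727

At z = 2.88 mm: the cone contributes a regular 8-gon of circumradius 9.597 (interpolated between r1=11 and r2=1.5 at t=0.148); the r=5.5 sphere at (14, 16) contributes a regular 8-gon of circumradius √(5.5²−3.88²) = 3.898; the cube at (14.5, 2) is not intersected at this z (z outside [3, 12.5]); the cube at (-3.5, -3) (footprint 4×14.5) is included at this height; Subtracting the remaining from the first: starting from the cone, the r=5.5 sphere at (14, 16) misses the remaining region (no effect); the 4×14.5 cube at (-3.5, -3) partially overlaps it — only the 47.80 mm² overlap (of its 58.00 mm²) is removed, clipping the outline — 1 connected region. The outline is a single polygon with 11 vertices. Extrusion per mm of travel: 0.8 × 0.12 / (π × 0.875²) = 0.039912. Accumulating E over each segment gives final E = 3.2727.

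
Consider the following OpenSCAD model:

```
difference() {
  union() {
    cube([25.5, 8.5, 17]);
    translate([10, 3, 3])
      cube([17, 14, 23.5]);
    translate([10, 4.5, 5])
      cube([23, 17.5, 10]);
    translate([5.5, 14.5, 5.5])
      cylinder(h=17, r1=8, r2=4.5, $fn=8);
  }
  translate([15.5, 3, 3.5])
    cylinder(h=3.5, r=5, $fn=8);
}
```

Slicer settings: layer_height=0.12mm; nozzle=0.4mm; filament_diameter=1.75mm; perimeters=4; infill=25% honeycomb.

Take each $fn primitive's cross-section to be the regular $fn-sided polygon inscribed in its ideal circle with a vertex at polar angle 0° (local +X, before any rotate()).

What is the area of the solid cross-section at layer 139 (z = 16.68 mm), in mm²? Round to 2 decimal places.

457.90 mm²

At z = 16.68 mm: the cube is present — its section is the full 25.5×8.5 rectangle (area 216.75 mm²); the cube at (10, 3) (footprint 17×14) is included at this height (area 238.00 mm²); the cube at (10, 4.5) is absent (z outside [5, 15]); the cone at (5.5, 14.5): at t=0.658 of its height the radius interpolates to r₁+(r₂−r₁)t = 5.698, giving a regular 8-gon of that circumradius (area = (8/2)·5.698²·sin(360°/8) = 91.84 mm²); Merging all regions: the regions partially overlap — summed areas 546.59 mm² minus the doubly-counted overlap 88.68 mm² gives 457.90 mm² — area = 457.90 mm²; the cylinder at (15.5, 3) is absent (z outside [3.5, 7]); After the difference (first − rest): none of the subtracted shapes is present at this height, so that combined region is unchanged — area = 457.90 mm². Overall, the cross-section is a single solid region. Net area = 457.90 mm².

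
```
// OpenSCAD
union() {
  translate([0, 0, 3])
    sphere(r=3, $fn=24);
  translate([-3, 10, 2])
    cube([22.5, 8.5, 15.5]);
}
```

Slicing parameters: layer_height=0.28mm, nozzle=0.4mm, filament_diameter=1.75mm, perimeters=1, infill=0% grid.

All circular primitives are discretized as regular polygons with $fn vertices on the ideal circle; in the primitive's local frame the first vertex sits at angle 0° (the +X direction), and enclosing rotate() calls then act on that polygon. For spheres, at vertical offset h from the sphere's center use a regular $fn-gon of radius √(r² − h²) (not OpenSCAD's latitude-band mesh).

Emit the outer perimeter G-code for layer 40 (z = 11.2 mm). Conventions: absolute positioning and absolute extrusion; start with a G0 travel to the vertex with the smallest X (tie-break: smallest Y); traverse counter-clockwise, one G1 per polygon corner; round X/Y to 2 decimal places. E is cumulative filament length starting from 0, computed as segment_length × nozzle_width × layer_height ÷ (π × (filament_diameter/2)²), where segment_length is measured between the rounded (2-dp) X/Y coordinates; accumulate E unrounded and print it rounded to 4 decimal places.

G0 X-3.00 Y10.00 Z11.20
G1 X19.50 Y10.00 E1.0477
G1 X19.50 Y18.50 E1.4435
G1 X-3.00 Y18.50 E2.4912
G1 X-3.00 Y10.00 E2.8870

At z = 11.2 mm: the sphere is absent (|z−center|=8.200 > r=3); the cube at (-3, 10) is present — its section is the full 22.5×8.5 rectangle; Merging all regions: only the 22.5×8.5 cube at (-3, 10) is present, so the union is just that shape — 1 connected region. The outline is a single polygon with 4 vertices. Extrusion per mm of travel: 0.4 × 0.28 / (π × 0.875²) = 0.046564. Accumulating E over each segment gives final E = 2.8870.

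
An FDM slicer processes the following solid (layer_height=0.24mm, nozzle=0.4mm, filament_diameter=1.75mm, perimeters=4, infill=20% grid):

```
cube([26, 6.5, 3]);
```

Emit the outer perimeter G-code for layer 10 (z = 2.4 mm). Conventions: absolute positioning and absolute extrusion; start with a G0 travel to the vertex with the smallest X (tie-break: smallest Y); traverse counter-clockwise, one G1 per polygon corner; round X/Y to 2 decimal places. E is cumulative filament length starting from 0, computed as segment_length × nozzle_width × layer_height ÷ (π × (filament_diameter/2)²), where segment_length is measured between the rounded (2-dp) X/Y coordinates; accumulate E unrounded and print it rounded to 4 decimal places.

G0 X0.00 Y0.00 Z2.40
G1 X26.00 Y0.00 E1.0377
G1 X26.00 Y6.50 E1.2971
G1 X0.00 Y6.50 E2.3349
G1 X0.00 Y0.00 E2.5943

At z = 2.4 mm: the 26×6.5 cube contributes its full rectangle. The outline is a single polygon with 4 vertices. Extrusion per mm of travel: 0.4 × 0.24 / (π × 0.875²) = 0.039912. Accumulating E over each segment gives final E = 2.5943.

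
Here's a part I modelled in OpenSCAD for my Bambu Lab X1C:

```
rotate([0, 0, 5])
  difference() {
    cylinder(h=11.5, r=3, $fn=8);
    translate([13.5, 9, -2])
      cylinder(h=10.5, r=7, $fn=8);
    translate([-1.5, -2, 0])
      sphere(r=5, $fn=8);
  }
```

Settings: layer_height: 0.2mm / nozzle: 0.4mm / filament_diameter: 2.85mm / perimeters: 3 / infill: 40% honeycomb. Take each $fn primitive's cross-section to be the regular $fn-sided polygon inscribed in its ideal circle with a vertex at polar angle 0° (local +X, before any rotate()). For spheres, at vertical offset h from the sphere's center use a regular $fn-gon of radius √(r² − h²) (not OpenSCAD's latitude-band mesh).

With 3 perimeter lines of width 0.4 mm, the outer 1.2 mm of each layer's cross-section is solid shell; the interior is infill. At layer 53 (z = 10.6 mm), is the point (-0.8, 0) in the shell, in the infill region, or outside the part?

At z = 10.6 mm: the r=3 cylinder gives a regular 8-gon of circumradius 3 (constant along its height); the cylinder at (13.5, 9) is absent (z outside [-2, 8.5]); the sphere at (-1.5, -2) is absent (|z−center|=10.600 > r=5); Subtracting the remaining from the first: none of the subtracted shapes is present at this height, so the r=3 cylinder is unchanged — 1 connected region; (whole slice rotated 5° about Z — lengths, areas and connectivity unchanged). Overall, the cross-section is a single solid region. Undo the 5° rotation: the query point maps to (-0.797, 0.070) in the un-rotated model frame. The nearest boundary edge runs (-2.12, 2.12)→(-3.00, 0.00); distance from the point to it = 2.01 mm. The point is inside the cross-section and 2.01 mm from the nearest boundary — more than the 1.2 mm shell width (3 × 0.4), so it's in the infill interior.

infill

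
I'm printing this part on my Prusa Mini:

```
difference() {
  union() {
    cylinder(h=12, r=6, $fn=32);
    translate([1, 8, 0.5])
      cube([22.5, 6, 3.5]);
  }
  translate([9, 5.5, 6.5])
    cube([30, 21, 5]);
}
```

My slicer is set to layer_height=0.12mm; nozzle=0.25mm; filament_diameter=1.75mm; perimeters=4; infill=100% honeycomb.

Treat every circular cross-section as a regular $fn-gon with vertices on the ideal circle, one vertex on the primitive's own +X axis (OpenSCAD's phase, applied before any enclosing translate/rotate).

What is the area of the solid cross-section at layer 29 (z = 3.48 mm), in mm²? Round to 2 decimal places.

At z = 3.48 mm: the r=6 cylinder gives a regular 32-gon of circumradius 6 (constant along its height) (area = (32/2)·6.000²·sin(360°/32) = 112.37 mm²); the cube at (1, 8) (footprint 22.5×6) is included at this height (area 135.00 mm²); Taking the union: the 2 present regions are separate (no shared area or edge), so areas and boundary lengths simply add and each stays a separate island — area = 247.37 mm²; the cube at (9, 5.5) is not intersected at this z (z outside [6.5, 11.5]); After the difference (first − rest): none of the subtracted shapes is present at this height, so that combined region is unchanged — area = 247.37 mm². Overall, the cross-section has 2 separate islands. Net area = 247.37 mm².

247.37 mm²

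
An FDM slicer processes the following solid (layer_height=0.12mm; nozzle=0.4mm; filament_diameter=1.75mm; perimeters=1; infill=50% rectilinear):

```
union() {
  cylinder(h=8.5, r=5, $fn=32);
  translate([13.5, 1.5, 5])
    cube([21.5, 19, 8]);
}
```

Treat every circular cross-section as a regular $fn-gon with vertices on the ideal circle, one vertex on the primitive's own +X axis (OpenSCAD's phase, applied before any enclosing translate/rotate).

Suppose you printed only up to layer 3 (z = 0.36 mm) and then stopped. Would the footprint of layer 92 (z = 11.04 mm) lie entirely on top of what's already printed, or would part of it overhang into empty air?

Compare the two slices. At z = 0.36: the r=5 cylinder contributes a regular 32-gon of circumradius 5 (area = (32/2)·5.000²·sin(360°/32) = 78.04 mm²); the cube at (13.5, 1.5) is not intersected at this z (z outside [5, 13]); Merging all regions: only the r=5 cylinder is present, so the union is just that shape — area = 78.04 mm². At z = 11.04: the cylinder is not intersected at this z (z outside [0, 8.5]); the cube at (13.5, 1.5) (footprint 21.5×19) is included at this height (area 408.50 mm²); Combining (union): only the 21.5×19 cube at (13.5, 1.5) is present, so the union is just that shape — area = 408.50 mm². Checking containment: at z = 11.04 the cross-section extends beyond the z = 0.36 cross-section by about 408.50 mm².

part overhangs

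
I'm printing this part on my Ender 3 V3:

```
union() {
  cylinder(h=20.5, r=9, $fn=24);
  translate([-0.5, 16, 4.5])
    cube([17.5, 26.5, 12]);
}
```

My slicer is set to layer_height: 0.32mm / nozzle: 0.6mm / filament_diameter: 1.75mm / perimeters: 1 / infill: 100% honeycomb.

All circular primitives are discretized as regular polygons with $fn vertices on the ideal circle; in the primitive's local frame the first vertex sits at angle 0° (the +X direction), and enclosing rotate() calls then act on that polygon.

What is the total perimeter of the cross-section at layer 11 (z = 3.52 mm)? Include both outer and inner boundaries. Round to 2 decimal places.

At z = 3.52 mm: the cylinder: section is a regular 24-gon, circumradius r=9 (perimeter = 2·24·9.000·sin(180°/24) = 56.39 mm); the cube at (-0.5, 16) does not reach this height (z outside [4.5, 16.5]); Combining (union): only the r=9 cylinder is present, so the union is just that shape — boundary = 56.39 mm. Overall, the cross-section is a single solid region. Total boundary length (outer) = 56.39 mm.

56.39 mm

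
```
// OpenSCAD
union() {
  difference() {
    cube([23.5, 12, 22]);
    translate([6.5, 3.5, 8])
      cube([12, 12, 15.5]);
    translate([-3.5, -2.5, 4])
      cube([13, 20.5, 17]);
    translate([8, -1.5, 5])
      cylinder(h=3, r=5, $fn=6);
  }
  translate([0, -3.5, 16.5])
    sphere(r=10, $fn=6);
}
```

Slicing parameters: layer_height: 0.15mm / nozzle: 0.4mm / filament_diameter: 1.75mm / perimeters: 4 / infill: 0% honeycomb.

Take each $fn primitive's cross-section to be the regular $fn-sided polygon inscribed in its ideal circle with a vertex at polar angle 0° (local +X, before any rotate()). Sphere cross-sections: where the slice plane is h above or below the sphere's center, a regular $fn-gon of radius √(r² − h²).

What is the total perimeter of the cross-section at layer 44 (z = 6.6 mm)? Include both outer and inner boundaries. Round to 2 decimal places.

59.27 mm

At z = 6.6 mm: the cube is present — its section is the full 23.5×12 rectangle (perimeter 71.00 mm); the cube at (6.5, 3.5) is not intersected at this z (z outside [8, 23.5]); the 13×20.5 cube at (-3.5, -2.5) contributes its full rectangle (perimeter 67.00 mm); the cylinder at (8, -1.5): section is a regular 6-gon, circumradius r=5 (perimeter = 2·6·5.000·sin(180°/6) = 30.00 mm); After the difference (first − rest): starting from the 23.5×12 cube, the 13×20.5 cube at (-3.5, -2.5) partially overlaps it — only the 114.00 mm² overlap (of its 266.50 mm²) is removed, clipping the outline; the r=5 cylinder at (8, -1.5) partially overlaps it — only the 5.14 mm² overlap (of its 64.95 mm²) is removed, clipping the outline — boundary = 50.80 mm; the r=10 sphere at (0, -3.5) contributes a regular 6-gon of circumradius √(10²−9.9²) = 1.411 (perimeter = 2·6·1.411·sin(180°/6) = 8.46 mm); Merging all regions: the 2 present regions are separate (no shared area or edge), so areas and boundary lengths simply add and each stays a separate island — boundary = 59.27 mm. Overall, the cross-section has 2 separate islands. Total boundary length (outer) = 59.27 mm.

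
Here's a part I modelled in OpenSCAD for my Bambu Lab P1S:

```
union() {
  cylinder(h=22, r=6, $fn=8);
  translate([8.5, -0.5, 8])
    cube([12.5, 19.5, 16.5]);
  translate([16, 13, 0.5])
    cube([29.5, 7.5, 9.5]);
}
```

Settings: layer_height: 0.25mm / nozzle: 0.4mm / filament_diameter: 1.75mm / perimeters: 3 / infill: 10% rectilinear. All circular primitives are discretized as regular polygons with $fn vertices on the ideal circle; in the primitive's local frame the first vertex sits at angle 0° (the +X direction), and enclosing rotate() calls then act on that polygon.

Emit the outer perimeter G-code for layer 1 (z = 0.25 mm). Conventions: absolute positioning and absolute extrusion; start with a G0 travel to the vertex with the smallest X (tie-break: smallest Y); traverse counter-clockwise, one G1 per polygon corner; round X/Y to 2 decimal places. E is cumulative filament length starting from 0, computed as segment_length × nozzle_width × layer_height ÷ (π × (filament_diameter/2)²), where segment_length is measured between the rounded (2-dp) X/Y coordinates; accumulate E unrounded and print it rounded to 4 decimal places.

G0 X-6.00 Y0.00 Z0.25
G1 X-4.24 Y-4.24 E0.1909
G1 X0.00 Y-6.00 E0.3817
G1 X4.24 Y-4.24 E0.5726
G1 X6.00 Y0.00 E0.7634
G1 X4.24 Y4.24 E0.9543
G1 X0.00 Y6.00 E1.1452
G1 X-4.24 Y4.24 E1.3360
G1 X-6.00 Y0.00 E1.5269

At z = 0.25 mm: the cylinder: section is a regular 8-gon, circumradius r=6; the cube at (8.5, -0.5) is absent (z outside [8, 24.5]); the cube at (16, 13) is absent (z outside [0.5, 10]); Combining (union): only the r=6 cylinder is present, so the union is just that shape — 1 connected region. The outline is a single polygon with 8 vertices. Extrusion per mm of travel: 0.4 × 0.25 / (π × 0.875²) = 0.041575. Accumulating E over each segment gives final E = 1.5269.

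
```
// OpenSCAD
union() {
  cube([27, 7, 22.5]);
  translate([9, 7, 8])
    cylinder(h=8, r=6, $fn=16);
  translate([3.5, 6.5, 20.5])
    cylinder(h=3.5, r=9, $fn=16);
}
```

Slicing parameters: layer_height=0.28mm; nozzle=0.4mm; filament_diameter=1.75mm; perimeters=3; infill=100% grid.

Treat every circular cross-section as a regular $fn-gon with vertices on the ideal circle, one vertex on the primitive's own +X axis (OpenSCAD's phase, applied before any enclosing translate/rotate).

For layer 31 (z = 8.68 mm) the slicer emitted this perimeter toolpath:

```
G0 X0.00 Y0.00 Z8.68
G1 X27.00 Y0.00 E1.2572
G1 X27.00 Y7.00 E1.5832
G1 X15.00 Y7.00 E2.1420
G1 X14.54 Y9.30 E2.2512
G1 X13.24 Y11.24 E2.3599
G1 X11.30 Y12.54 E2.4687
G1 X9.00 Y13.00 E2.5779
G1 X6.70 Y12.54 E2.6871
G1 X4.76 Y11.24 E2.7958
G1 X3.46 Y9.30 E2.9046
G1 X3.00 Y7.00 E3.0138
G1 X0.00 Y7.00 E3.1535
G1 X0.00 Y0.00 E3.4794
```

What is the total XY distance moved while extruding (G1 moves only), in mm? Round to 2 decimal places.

74.72 mm

Sum the Euclidean lengths of each G1 segment: total = 74.72 mm.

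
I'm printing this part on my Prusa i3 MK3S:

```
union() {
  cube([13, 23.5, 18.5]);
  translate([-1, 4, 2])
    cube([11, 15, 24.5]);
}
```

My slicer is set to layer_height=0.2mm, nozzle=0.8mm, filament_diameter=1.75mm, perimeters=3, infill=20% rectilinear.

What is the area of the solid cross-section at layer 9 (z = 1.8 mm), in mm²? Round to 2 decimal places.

At z = 1.8 mm: the 13×23.5 cube contributes its full rectangle (area 305.50 mm²); the cube at (-1, 4) is absent (z outside [2, 26.5]); Taking the union: only the 13×23.5 cube is present, so the union is just that shape — area = 305.50 mm². Overall, the cross-section is a single solid region. Net area = 305.50 mm².

305.50 mm²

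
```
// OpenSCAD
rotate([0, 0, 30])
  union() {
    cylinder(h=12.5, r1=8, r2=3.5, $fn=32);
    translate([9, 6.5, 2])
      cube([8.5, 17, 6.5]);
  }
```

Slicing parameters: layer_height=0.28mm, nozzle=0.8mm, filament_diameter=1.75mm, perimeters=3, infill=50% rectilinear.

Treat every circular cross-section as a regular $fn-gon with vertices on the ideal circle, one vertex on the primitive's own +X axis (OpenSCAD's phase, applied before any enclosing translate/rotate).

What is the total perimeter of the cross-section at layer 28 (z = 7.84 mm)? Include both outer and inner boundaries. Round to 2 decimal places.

At z = 7.84 mm: the cone: at t=0.627 of its height the radius interpolates to r₁+(r₂−r₁)t = 5.178, giving a regular 32-gon of that circumradius (perimeter = 2·32·5.178·sin(180°/32) = 32.48 mm); the cube at (9, 6.5) (footprint 8.5×17) is included at this height (perimeter 51.00 mm); Combining (union): the 2 present regions are separate (no shared area or edge), so areas and boundary lengths simply add and each stays a separate island — boundary = 83.48 mm; (rotated 30° about Z; rotation is an isometry so areas/perimeters/island counts are preserved). Overall, the cross-section has 2 separate islands. Total boundary length (outer) = 83.48 mm.

83.48 mm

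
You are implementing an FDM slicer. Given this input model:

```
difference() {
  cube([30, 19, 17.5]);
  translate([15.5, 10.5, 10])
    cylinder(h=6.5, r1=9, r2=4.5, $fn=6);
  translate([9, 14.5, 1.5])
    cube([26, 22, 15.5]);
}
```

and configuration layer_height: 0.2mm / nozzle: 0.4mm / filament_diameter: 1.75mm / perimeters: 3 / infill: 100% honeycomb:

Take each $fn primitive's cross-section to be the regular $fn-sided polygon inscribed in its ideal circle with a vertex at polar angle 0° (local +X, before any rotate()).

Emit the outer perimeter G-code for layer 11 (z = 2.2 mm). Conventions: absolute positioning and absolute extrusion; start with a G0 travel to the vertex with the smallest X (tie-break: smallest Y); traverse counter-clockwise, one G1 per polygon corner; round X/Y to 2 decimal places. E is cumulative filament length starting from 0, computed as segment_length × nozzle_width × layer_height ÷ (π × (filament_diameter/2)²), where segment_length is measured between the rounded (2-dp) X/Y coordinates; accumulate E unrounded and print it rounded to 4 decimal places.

At z = 2.2 mm: the 30×19 cube contributes its full rectangle; the cone at (15.5, 10.5) is not intersected at this z (z outside [10, 16.5]); the cube at (9, 14.5) is present — its section is the full 26×22 rectangle; Taking the first minus the rest: starting from the 30×19 cube, the 26×22 cube at (9, 14.5) partially overlaps it — only the 94.50 mm² overlap (of its 572.00 mm²) is removed, clipping the outline — 1 connected region. The outline is a single polygon with 6 vertices. Extrusion per mm of travel: 0.4 × 0.2 / (π × 0.875²) = 0.033260. Accumulating E over each segment gives final E = 3.2595.

G0 X0.00 Y0.00 Z2.20
G1 X30.00 Y0.00 E0.9978
G1 X30.00 Y14.50 E1.4801
G1 X9.00 Y14.50 E2.1785
G1 X9.00 Y19.00 E2.3282
G1 X0.00 Y19.00 E2.6276
G1 X0.00 Y0.00 E3.2595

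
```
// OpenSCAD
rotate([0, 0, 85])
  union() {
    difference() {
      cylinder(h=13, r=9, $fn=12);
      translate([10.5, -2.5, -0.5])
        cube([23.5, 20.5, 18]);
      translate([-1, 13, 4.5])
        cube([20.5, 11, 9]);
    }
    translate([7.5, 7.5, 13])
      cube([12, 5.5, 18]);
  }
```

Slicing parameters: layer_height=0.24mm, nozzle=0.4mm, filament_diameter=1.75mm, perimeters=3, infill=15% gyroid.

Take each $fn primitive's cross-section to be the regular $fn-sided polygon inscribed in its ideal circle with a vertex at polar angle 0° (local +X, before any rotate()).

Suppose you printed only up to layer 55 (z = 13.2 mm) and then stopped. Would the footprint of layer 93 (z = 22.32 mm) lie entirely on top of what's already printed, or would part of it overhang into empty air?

entirely on top

Compare the two slices. At z = 13.2: the cylinder is absent (z outside [0, 13]); the cube at (10.5, -2.5) is present — its section is the full 23.5×20.5 rectangle (area 481.75 mm²); the 20.5×11 cube at (-1, 13) contributes its full rectangle (area 225.50 mm²); After the difference (first − rest): the first operand is absent here, so nothing remains; the cube at (7.5, 7.5) (footprint 12×5.5) is included at this height (area 66.00 mm²); Combining (union): only the 12×5.5 cube at (7.5, 7.5) is present, so the union is just that shape — area = 66.00 mm²; (rotated 85° about Z; rotation is an isometry so areas/perimeters/island counts are preserved). At z = 22.32: the cylinder is absent (z outside [0, 13]); the cube at (10.5, -2.5) is not intersected at this z (z outside [-0.5, 17.5]); the cube at (-1, 13) does not reach this height (z outside [4.5, 13.5]); After the difference (first − rest): the first operand is absent here, so nothing remains; the cube at (7.5, 7.5) (footprint 12×5.5) is included at this height (area 66.00 mm²); Taking the union: only the 12×5.5 cube at (7.5, 7.5) is present, so the union is just that shape — area = 66.00 mm²; (whole slice rotated 85° about Z — lengths, areas and connectivity unchanged). Checking containment: the cross-section at z = 22.32 is a subset of the cross-section at z = 13.2.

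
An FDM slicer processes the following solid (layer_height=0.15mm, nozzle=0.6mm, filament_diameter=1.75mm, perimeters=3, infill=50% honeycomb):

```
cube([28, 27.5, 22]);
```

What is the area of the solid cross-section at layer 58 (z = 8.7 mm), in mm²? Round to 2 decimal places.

At z = 8.7 mm: the cube (footprint 28×27.5) is included at this height (area 770.00 mm²). Overall, the cross-section is a single solid region. Net area = 770.00 mm².

770.00 mm²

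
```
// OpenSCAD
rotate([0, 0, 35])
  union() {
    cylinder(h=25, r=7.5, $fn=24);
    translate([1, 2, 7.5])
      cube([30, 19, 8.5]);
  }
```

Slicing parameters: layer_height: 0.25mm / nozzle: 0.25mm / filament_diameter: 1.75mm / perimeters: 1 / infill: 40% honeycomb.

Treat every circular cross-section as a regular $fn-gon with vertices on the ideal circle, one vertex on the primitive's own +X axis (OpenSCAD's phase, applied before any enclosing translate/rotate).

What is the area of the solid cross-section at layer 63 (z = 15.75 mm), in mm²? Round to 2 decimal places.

721.20 mm²

At z = 15.75 mm: the cylinder: section is a regular 24-gon, circumradius r=7.5 (area = (24/2)·7.500²·sin(360°/24) = 174.70 mm²); the cube at (1, 2) (footprint 30×19) is included at this height (area 570.00 mm²); Combining (union): the regions partially overlap — summed areas 744.70 mm² minus the doubly-counted overlap 23.51 mm² gives 721.20 mm² — area = 721.20 mm²; (rotated 35° about Z; rotation is an isometry so areas/perimeters/island counts are preserved). Overall, the cross-section is a single solid region. Net area = 721.20 mm².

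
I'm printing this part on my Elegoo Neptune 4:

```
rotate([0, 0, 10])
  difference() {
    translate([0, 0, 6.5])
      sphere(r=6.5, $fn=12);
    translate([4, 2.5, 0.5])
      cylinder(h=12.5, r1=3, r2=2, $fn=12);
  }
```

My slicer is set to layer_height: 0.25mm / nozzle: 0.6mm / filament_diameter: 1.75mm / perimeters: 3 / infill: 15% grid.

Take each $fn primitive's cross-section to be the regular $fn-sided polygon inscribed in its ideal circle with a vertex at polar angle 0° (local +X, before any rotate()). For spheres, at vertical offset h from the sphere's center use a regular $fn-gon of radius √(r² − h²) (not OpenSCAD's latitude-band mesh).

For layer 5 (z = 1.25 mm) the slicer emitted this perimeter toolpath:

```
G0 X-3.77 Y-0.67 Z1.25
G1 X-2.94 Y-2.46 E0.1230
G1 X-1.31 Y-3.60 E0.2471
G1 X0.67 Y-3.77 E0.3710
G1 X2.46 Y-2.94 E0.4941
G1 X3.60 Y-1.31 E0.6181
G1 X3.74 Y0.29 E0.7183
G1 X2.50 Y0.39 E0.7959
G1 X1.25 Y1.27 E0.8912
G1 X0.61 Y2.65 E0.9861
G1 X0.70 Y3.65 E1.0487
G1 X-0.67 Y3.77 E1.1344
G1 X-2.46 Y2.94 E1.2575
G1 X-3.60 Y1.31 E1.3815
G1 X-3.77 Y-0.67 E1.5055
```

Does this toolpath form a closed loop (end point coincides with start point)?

yes

Start point (G0): (-3.77, -0.67). End point (last G1): the path returns to the start — closed.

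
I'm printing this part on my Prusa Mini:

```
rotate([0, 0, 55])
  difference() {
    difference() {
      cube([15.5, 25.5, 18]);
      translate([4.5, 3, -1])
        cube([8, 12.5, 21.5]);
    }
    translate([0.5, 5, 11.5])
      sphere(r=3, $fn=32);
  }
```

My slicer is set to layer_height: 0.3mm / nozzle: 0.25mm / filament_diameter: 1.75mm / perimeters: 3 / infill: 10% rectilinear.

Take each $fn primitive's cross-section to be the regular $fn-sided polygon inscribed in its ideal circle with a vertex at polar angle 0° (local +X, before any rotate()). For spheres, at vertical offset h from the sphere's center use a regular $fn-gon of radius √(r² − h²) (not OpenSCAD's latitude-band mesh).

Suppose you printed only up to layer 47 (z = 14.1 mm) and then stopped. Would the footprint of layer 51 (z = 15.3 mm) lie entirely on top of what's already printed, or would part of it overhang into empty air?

Compare the two slices. At z = 14.1: the cube is present — its section is the full 15.5×25.5 rectangle (area 395.25 mm²); the cube at (4.5, 3) is present — its section is the full 8×12.5 rectangle (area 100.00 mm²); Taking the first minus the rest: starting from the 15.5×25.5 cube (395.25 mm²), the 8×12.5 cube at (4.5, 3) lies wholly inside it (removes its full 100.00 mm² and its 41.00 mm outline becomes a hole wall) — area = 295.25 mm²; the sphere at (0.5, 5): section is a regular 32-gon, circumradius = √(r²−h²) = √(3²−2.6²) = 1.497 (area = (32/2)·1.497²·sin(360°/32) = 6.99 mm²); Taking the first minus the rest: starting from that combined region (295.25 mm²), the r=3 sphere at (0.5, 5) partially overlaps it — only the 4.96 mm² overlap (of its 6.99 mm²) is removed, clipping the outline — area = 290.29 mm²; (whole slice rotated 55° about Z — lengths, areas and connectivity unchanged). At z = 15.3: the 15.5×25.5 cube contributes its full rectangle (area 395.25 mm²); the 8×12.5 cube at (4.5, 3) contributes its full rectangle (area 100.00 mm²); Subtracting the remaining from the first: starting from the 15.5×25.5 cube (395.25 mm²), the 8×12.5 cube at (4.5, 3) lies wholly inside it (removes its full 100.00 mm² and its 41.00 mm outline becomes a hole wall) — area = 295.25 mm²; the sphere at (0.5, 5) is not intersected at this z (|z−center|=3.800 > r=3); After the difference (first − rest): none of the subtracted shapes is present at this height, so that combined region is unchanged — area = 295.25 mm²; (rotated 55° about Z; rotation is an isometry so areas/perimeters/island counts are preserved). Checking containment: at z = 15.3 the cross-section extends beyond the z = 14.1 cross-section by about 4.96 mm².

part overhangs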